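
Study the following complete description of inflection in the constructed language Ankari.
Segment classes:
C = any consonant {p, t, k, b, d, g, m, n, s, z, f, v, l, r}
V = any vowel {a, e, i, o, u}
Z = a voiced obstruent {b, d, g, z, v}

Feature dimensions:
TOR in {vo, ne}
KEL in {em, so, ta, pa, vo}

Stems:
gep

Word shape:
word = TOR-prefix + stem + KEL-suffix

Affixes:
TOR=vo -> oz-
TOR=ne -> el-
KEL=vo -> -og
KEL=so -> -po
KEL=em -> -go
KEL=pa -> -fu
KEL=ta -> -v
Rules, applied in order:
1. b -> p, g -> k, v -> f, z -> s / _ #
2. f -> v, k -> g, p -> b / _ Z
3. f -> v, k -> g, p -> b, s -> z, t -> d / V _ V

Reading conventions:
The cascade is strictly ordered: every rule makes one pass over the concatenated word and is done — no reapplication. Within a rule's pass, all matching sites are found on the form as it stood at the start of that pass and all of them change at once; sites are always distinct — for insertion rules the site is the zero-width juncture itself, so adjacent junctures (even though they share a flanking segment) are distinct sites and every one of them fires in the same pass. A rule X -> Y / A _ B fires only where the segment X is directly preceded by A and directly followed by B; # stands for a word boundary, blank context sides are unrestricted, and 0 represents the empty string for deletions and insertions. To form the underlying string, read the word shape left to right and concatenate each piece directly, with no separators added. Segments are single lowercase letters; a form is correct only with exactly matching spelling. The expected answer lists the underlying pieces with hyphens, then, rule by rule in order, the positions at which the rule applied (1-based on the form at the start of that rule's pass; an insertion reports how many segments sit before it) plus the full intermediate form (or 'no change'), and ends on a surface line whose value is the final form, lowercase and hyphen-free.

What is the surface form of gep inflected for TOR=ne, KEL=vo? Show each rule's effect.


underlying: el-gep-og
1. b -> p, g -> k, v -> f, z -> s / _ #: fires at position(s) 7: elgepok
2. f -> v, k -> g, p -> b / _ Z: no change
3. f -> v, k -> g, p -> b, s -> z, t -> d / V _ V: fires at position(s) 5: elgebok
surface: elgebok


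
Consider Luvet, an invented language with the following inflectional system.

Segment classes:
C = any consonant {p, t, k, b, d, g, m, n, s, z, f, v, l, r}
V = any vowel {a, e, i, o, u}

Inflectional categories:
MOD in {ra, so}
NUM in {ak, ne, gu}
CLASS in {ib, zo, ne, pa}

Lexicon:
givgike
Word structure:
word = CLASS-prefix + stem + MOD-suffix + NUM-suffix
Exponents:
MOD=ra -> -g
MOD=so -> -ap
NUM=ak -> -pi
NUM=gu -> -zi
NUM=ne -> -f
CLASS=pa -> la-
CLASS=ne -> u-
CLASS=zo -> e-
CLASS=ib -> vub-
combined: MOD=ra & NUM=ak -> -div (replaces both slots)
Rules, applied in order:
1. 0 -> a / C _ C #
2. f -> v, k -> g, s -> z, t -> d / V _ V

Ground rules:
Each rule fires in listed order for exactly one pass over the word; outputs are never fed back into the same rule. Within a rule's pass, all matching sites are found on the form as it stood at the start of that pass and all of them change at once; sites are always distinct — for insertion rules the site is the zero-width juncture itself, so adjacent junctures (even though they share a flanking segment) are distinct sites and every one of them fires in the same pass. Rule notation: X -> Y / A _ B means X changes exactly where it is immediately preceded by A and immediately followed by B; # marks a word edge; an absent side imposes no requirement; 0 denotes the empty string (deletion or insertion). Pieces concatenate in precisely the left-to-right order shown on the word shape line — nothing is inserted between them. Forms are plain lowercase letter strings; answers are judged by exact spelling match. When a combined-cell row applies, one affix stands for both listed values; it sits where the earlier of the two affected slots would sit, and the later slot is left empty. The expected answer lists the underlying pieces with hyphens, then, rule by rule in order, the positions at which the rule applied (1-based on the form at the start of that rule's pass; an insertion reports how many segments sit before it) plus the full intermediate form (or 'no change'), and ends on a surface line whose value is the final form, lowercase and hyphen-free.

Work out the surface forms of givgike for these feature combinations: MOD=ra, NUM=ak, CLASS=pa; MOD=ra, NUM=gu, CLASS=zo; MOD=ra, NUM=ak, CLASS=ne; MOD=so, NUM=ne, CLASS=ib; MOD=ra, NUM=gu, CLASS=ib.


cell MOD=ra, NUM=ak, CLASS=pa:
underlying: la-givgike-div
1. 0 -> a / C _ C #: no change
2. f -> v, k -> g, s -> z, t -> d / V _ V: fires at position(s) 8: lagivgigediv
surface: lagivgigediv

cell MOD=ra, NUM=gu, CLASS=zo:
underlying: e-givgike-g-zi
1. 0 -> a / C _ C #: no change
2. f -> v, k -> g, s -> z, t -> d / V _ V: fires at position(s) 7: egivgigegzi
surface: egivgigegzi

cell MOD=ra, NUM=ak, CLASS=ne:
underlying: u-givgike-div
1. 0 -> a / C _ C #: no change
2. f -> v, k -> g, s -> z, t -> d / V _ V: fires at position(s) 7: ugivgigediv
surface: ugivgigediv

cell MOD=so, NUM=ne, CLASS=ib:
underlying: vub-givgike-ap-f
1. 0 -> a / C _ C #: inserts after position(s) 12: vubgivgikeapaf
2. f -> v, k -> g, s -> z, t -> d / V _ V: fires at position(s) 9: vubgivgigeapaf
surface: vubgivgigeapaf

cell MOD=ra, NUM=gu, CLASS=ib:
underlying: vub-givgike-g-zi
1. 0 -> a / C _ C #: no change
2. f -> v, k -> g, s -> z, t -> d / V _ V: fires at position(s) 9: vubgivgigegzi
surface: vubgivgigegzi


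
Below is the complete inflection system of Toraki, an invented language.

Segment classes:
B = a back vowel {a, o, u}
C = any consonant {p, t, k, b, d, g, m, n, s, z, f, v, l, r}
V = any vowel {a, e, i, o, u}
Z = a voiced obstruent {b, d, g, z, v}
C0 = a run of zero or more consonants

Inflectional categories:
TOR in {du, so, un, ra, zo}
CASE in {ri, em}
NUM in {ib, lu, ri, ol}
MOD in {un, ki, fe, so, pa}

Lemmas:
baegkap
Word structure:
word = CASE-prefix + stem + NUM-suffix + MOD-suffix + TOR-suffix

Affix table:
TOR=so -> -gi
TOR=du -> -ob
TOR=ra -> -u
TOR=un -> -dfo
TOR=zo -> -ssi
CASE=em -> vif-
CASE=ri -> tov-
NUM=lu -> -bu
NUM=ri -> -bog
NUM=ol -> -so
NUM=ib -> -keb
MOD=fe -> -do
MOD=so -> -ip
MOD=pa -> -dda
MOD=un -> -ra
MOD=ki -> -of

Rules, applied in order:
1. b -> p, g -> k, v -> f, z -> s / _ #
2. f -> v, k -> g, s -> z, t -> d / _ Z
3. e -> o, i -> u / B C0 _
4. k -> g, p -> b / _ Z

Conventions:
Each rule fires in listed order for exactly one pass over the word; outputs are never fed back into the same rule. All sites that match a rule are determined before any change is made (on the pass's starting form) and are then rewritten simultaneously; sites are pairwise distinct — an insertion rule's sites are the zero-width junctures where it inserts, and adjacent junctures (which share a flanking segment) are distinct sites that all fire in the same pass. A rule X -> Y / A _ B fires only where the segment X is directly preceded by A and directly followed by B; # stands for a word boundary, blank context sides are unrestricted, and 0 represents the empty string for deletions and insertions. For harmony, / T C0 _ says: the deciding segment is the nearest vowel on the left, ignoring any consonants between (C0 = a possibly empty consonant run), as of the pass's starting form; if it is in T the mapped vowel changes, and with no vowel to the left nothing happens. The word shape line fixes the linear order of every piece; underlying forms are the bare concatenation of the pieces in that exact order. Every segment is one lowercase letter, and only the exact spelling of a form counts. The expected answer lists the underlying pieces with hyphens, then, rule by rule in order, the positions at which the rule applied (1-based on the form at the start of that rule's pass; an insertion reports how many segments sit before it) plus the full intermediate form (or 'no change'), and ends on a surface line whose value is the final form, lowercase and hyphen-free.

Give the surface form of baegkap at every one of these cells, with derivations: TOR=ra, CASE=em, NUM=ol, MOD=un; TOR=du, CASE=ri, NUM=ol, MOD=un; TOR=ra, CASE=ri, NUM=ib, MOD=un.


cell TOR=ra, CASE=em, NUM=ol, MOD=un:
underlying: vif-baegkap-so-ra-u
1. b -> p, g -> k, v -> f, z -> s / _ #: no change
2. f -> v, k -> g, s -> z, t -> d / _ Z: fires at position(s) 3: vivbaegkapsorau
3. e -> o, i -> u / B C0 _: fires at position(s) 6: vivbaogkapsorau
4. k -> g, p -> b / _ Z: no change
surface: vivbaogkapsorau

cell TOR=du, CASE=ri, NUM=ol, MOD=un:
underlying: tov-baegkap-so-ra-ob
1. b -> p, g -> k, v -> f, z -> s / _ #: fires at position(s) 16: tovbaegkapsoraop
2. f -> v, k -> g, s -> z, t -> d / _ Z: no change
3. e -> o, i -> u / B C0 _: fires at position(s) 6: tovbaogkapsoraop
4. k -> g, p -> b / _ Z: no change
surface: tovbaogkapsoraop

cell TOR=ra, CASE=ri, NUM=ib, MOD=un:
underlying: tov-baegkap-keb-ra-u
1. b -> p, g -> k, v -> f, z -> s / _ #: no change
2. f -> v, k -> g, s -> z, t -> d / _ Z: no change
3. e -> o, i -> u / B C0 _: fires at position(s) 6, 12: tovbaogkapkobrau
4. k -> g, p -> b / _ Z: no change
surface: tovbaogkapkobrau


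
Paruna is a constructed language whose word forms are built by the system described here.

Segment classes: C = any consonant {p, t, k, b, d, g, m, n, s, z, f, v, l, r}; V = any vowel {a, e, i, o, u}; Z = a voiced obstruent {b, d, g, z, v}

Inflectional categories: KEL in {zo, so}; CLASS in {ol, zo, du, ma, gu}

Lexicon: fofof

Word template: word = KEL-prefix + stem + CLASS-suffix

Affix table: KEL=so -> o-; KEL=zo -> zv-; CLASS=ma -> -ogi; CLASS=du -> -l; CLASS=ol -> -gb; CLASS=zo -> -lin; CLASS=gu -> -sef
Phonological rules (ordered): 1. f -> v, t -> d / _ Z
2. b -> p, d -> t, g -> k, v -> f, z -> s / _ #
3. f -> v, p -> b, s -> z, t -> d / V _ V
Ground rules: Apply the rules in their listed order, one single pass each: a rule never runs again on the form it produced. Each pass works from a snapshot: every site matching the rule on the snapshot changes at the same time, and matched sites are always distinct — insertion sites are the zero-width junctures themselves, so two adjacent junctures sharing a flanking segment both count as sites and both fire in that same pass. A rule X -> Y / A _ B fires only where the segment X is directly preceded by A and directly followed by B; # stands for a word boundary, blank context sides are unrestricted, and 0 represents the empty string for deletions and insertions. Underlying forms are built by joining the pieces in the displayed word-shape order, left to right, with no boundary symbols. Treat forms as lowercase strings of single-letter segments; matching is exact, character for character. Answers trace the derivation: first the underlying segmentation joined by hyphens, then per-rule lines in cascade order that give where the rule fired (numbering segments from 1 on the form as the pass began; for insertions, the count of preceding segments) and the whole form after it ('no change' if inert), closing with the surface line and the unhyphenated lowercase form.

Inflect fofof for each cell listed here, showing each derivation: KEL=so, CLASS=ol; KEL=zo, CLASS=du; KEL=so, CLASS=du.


cell KEL=so, CLASS=ol:
underlying: o-fofof-gb
1. f -> v, t -> d / _ Z: fires at position(s) 6: ofofovgb
2. b -> p, d -> t, g -> k, v -> f, z -> s / _ #: fires at position(s) 8: ofofovgp
3. f -> v, p -> b, s -> z, t -> d / V _ V: fires at position(s) 2, 4: ovovovgp
surface: ovovovgp

cell KEL=zo, CLASS=du:
underlying: zv-fofof-l
1. f -> v, t -> d / _ Z: no change
2. b -> p, d -> t, g -> k, v -> f, z -> s / _ #: no change
3. f -> v, p -> b, s -> z, t -> d / V _ V: fires at position(s) 5: zvfovofl
surface: zvfovofl

cell KEL=so, CLASS=du:
underlying: o-fofof-l
1. f -> v, t -> d / _ Z: no change
2. b -> p, d -> t, g -> k, v -> f, z -> s / _ #: no change
3. f -> v, p -> b, s -> z, t -> d / V _ V: fires at position(s) 2, 4: ovovofl
surface: ovovofl


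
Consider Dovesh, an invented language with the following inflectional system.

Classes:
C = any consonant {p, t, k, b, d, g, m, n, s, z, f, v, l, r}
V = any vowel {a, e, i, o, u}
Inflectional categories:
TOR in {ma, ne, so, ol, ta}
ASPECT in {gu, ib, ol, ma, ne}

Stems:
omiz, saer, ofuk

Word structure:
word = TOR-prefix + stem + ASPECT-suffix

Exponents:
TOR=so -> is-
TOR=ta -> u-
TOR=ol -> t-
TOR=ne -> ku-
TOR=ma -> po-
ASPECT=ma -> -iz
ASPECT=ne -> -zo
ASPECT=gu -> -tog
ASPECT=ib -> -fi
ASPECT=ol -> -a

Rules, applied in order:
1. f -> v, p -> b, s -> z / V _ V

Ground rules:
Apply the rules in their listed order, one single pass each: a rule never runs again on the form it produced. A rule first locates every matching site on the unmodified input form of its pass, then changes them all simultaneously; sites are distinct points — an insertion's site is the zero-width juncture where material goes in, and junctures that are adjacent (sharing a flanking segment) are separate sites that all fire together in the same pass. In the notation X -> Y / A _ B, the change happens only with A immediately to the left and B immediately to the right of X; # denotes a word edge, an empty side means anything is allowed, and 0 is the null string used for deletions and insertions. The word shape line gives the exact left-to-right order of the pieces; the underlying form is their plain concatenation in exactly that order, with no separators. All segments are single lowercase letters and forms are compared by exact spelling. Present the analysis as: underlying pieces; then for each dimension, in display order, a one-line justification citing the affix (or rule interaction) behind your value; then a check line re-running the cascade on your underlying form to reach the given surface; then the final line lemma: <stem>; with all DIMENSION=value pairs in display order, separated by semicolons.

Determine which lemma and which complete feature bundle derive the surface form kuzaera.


underlying: ku-saer-a
TOR=ne - signalled by the affix ku-
ASPECT=ol - signalled by the affix -a
check: kusaera -> kuzaera
lemma: saer; TOR=ne; ASPECT=ol


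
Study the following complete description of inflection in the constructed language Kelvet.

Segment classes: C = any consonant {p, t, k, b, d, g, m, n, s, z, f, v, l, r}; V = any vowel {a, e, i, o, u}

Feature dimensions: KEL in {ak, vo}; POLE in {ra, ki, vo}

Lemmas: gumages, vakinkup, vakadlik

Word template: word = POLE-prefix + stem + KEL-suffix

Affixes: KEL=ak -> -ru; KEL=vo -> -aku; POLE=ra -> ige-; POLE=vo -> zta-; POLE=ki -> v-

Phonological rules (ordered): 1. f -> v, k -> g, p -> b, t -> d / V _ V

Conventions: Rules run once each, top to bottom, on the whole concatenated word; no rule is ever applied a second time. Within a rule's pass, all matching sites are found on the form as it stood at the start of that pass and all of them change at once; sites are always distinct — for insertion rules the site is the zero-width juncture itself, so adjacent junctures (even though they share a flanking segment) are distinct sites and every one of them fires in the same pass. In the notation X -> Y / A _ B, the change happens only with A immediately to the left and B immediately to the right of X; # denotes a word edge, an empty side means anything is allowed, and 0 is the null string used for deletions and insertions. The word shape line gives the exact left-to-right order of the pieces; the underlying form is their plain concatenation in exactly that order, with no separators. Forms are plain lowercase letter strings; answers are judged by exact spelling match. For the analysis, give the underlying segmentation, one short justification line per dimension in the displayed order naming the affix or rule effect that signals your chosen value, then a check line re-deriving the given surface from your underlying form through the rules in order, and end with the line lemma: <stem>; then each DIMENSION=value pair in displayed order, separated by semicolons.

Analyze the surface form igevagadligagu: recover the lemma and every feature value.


underlying: ige-vakadlik-aku
KEL=vo - signalled by the affix -aku
POLE=ra - signalled by the affix ige-
check: igevakadlikaku -> igevagadligagu
lemma: vakadlik; KEL=vo; POLE=ra


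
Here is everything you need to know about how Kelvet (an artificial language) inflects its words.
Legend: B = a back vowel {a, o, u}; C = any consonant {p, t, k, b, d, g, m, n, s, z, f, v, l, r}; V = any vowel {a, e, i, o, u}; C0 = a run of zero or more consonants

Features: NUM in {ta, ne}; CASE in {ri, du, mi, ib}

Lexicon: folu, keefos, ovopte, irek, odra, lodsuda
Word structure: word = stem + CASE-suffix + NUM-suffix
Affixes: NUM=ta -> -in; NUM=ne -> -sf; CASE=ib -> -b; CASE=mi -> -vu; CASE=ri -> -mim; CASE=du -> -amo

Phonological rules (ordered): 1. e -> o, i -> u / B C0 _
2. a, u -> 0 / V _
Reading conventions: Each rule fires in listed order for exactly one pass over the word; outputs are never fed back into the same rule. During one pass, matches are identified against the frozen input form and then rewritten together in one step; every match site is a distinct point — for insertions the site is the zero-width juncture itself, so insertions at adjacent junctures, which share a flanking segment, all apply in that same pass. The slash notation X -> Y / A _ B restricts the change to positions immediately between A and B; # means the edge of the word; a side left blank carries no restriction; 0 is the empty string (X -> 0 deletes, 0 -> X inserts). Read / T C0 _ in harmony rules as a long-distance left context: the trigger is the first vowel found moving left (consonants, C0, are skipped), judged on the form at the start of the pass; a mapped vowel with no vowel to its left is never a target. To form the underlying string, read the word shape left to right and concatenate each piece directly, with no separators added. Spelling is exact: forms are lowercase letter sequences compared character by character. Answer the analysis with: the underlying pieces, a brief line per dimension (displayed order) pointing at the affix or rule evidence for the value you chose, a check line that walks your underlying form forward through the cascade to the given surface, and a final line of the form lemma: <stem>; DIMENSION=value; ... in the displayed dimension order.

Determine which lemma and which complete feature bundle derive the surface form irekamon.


underlying: irek-amo-in
NUM=ta - signalled by the affix -in
CASE=du - signalled by the affix -amo
check: irekamoin -> irekamoun -> irekamon
lemma: irek; NUM=ta; CASE=du


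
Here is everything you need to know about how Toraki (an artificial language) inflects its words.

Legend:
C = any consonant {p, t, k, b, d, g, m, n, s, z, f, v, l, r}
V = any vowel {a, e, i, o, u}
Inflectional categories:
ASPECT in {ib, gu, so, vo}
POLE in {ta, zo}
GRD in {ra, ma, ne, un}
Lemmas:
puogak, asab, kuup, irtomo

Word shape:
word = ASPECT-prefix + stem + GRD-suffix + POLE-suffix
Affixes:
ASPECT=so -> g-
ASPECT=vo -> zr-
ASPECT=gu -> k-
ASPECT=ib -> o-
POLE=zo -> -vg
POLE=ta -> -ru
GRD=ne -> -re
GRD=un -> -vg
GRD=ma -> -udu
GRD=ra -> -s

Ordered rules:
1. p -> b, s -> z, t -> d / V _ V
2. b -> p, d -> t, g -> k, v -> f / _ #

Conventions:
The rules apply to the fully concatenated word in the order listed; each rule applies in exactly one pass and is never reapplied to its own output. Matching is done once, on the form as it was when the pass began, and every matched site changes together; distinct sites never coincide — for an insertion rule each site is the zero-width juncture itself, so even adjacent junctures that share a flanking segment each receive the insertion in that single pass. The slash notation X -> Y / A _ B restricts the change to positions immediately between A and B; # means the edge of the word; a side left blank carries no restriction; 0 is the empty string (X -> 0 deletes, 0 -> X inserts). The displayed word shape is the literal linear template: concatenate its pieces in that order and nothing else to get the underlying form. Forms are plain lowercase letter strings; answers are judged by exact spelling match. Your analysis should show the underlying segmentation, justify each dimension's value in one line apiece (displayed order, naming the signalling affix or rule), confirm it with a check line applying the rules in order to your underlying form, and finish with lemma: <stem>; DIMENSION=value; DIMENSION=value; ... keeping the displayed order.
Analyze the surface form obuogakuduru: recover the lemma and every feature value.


underlying: o-puogak-udu-ru
ASPECT=ib - signalled by the affix o-
POLE=ta - signalled by the affix -ru
GRD=ma - signalled by the affix -udu
check: opuogakuduru -> obuogakuduru -> obuogakuduru
lemma: puogak; ASPECT=ib; POLE=ta; GRD=ma


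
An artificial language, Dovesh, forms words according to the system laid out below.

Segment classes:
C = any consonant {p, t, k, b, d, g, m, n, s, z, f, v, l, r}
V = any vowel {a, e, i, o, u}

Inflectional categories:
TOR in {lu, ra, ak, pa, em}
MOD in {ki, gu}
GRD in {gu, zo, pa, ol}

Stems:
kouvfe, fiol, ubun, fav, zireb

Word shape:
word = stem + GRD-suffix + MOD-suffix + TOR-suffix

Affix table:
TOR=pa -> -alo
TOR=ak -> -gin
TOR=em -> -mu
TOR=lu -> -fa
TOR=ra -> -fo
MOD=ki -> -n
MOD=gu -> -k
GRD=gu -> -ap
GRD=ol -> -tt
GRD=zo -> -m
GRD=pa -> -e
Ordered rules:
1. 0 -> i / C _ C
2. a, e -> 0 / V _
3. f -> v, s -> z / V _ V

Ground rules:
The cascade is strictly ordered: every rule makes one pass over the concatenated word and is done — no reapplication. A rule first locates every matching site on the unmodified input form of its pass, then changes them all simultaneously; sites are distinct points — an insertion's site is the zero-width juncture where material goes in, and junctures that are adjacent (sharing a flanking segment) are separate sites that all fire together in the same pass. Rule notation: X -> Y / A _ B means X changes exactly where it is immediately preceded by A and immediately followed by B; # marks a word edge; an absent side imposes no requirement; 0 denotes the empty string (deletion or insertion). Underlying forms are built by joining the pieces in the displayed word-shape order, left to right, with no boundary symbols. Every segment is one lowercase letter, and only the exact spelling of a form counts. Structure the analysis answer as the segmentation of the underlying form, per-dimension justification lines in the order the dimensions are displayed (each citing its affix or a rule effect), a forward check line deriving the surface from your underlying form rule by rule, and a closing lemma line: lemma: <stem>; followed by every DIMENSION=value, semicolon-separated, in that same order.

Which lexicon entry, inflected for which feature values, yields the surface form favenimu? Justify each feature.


underlying: fav-e-n-mu
TOR=em - signalled by the affix -mu
MOD=ki - signalled by the affix -n
GRD=pa - signalled by the affix -e
check: favenmu -> favenimu -> favenimu -> favenimu
lemma: fav; TOR=em; MOD=ki; GRD=pa


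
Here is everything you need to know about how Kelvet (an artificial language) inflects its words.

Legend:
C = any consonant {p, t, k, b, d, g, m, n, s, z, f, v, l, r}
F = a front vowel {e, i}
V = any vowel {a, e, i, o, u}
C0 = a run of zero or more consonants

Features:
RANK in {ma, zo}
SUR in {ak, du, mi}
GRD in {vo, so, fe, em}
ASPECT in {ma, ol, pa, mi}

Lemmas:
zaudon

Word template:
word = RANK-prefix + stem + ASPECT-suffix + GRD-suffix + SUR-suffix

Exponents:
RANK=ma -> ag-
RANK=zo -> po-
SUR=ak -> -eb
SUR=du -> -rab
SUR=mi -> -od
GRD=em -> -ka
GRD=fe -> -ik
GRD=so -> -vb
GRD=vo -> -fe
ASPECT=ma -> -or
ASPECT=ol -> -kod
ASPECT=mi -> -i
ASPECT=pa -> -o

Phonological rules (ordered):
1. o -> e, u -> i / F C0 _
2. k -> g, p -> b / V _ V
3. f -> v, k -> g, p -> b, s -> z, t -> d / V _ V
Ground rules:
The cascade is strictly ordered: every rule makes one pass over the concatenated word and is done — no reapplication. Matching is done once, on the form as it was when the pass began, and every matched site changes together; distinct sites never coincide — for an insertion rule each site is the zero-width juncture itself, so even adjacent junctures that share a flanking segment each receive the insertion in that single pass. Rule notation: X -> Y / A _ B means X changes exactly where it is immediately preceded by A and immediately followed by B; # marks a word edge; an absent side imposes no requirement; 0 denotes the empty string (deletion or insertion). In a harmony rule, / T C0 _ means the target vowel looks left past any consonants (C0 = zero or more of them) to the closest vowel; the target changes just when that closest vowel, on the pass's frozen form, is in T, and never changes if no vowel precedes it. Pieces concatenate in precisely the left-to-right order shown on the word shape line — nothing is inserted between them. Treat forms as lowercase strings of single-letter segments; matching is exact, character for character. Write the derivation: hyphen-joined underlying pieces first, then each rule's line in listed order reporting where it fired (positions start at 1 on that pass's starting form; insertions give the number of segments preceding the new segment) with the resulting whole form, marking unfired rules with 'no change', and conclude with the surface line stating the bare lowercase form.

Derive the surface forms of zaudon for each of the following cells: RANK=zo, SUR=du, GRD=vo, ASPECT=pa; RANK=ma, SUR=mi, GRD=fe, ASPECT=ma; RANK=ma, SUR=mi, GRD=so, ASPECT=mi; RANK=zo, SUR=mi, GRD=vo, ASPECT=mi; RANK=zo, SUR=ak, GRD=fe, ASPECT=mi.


cell RANK=zo, SUR=du, GRD=vo, ASPECT=pa:
underlying: po-zaudon-o-fe-rab
1. o -> e, u -> i / F C0 _: no change
2. k -> g, p -> b / V _ V: no change
3. f -> v, k -> g, p -> b, s -> z, t -> d / V _ V: fires at position(s) 10: pozaudonoverab
surface: pozaudonoverab

cell RANK=ma, SUR=mi, GRD=fe, ASPECT=ma:
underlying: ag-zaudon-or-ik-od
1. o -> e, u -> i / F C0 _: fires at position(s) 13: agzaudonoriked
2. k -> g, p -> b / V _ V: fires at position(s) 12: agzaudonoriged
3. f -> v, k -> g, p -> b, s -> z, t -> d / V _ V: no change
surface: agzaudonoriged

cell RANK=ma, SUR=mi, GRD=so, ASPECT=mi:
underlying: ag-zaudon-i-vb-od
1. o -> e, u -> i / F C0 _: fires at position(s) 12: agzaudonivbed
2. k -> g, p -> b / V _ V: no change
3. f -> v, k -> g, p -> b, s -> z, t -> d / V _ V: no change
surface: agzaudonivbed

cell RANK=zo, SUR=mi, GRD=vo, ASPECT=mi:
underlying: po-zaudon-i-fe-od
1. o -> e, u -> i / F C0 _: fires at position(s) 12: pozaudonifeed
2. k -> g, p -> b / V _ V: no change
3. f -> v, k -> g, p -> b, s -> z, t -> d / V _ V: fires at position(s) 10: pozaudoniveed
surface: pozaudoniveed

cell RANK=zo, SUR=ak, GRD=fe, ASPECT=mi:
underlying: po-zaudon-i-ik-eb
1. o -> e, u -> i / F C0 _: no change
2. k -> g, p -> b / V _ V: fires at position(s) 11: pozaudoniigeb
3. f -> v, k -> g, p -> b, s -> z, t -> d / V _ V: no change
surface: pozaudoniigeb


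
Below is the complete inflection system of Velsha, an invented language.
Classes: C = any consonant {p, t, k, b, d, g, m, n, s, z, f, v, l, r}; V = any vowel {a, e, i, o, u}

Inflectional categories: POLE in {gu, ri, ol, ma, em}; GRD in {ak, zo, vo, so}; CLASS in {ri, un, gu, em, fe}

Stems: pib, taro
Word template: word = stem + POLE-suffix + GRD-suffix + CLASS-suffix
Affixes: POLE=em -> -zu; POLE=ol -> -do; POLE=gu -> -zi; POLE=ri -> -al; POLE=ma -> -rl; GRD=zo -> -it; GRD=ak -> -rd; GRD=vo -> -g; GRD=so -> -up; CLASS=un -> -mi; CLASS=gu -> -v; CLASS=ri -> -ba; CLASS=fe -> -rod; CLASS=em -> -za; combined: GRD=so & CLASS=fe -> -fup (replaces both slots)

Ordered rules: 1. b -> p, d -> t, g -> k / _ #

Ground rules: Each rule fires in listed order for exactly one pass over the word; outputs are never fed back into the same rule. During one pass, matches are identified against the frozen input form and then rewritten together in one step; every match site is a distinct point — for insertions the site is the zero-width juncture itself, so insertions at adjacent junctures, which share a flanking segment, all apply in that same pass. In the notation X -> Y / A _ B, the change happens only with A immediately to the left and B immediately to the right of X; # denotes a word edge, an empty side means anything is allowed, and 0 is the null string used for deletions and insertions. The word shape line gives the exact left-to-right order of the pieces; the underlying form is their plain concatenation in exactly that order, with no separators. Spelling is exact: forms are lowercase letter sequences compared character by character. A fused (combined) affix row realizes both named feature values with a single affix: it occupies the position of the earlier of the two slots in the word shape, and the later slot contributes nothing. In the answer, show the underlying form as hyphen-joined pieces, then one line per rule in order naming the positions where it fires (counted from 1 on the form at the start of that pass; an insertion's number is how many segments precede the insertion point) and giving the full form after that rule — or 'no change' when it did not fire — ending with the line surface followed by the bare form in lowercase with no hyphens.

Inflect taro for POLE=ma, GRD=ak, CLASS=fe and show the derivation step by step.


underlying: taro-rl-rd-rod
1. b -> p, d -> t, g -> k / _ #: fires at position(s) 11: tarorlrdrot
surface: tarorlrdrot


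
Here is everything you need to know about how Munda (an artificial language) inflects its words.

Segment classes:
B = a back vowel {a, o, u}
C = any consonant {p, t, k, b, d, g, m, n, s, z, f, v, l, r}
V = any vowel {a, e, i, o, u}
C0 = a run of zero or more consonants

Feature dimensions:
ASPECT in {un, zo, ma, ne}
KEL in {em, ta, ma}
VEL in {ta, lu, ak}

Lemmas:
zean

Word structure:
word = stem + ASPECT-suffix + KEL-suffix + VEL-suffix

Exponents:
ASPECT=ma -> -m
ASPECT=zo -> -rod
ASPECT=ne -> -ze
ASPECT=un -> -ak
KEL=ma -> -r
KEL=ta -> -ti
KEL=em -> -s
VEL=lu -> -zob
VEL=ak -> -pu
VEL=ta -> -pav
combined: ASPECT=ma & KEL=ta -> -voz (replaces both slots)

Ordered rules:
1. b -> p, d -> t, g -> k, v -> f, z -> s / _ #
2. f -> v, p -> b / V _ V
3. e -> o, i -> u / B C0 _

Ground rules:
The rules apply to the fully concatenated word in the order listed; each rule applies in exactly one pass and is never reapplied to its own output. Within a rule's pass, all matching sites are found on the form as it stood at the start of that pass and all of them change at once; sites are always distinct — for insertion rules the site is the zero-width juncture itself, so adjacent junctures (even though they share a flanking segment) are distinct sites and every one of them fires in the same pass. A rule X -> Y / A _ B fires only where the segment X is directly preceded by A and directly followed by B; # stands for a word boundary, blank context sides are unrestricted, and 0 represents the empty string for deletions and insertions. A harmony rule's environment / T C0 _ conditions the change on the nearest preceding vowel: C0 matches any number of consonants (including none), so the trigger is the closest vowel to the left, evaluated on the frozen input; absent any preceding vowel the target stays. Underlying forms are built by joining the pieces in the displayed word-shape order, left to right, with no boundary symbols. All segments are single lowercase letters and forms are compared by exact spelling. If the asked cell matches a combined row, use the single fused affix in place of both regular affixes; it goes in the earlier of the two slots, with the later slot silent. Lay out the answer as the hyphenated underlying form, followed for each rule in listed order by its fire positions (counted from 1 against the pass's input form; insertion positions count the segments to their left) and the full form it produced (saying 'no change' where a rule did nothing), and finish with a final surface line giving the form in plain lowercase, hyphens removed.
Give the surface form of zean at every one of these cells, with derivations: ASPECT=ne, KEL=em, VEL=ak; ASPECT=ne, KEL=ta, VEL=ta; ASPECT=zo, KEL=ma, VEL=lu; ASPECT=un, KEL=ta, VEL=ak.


cell ASPECT=ne, KEL=em, VEL=ak:
underlying: zean-ze-s-pu
1. b -> p, d -> t, g -> k, v -> f, z -> s / _ #: no change
2. f -> v, p -> b / V _ V: no change
3. e -> o, i -> u / B C0 _: fires at position(s) 6: zeanzospu
surface: zeanzospu

cell ASPECT=ne, KEL=ta, VEL=ta:
underlying: zean-ze-ti-pav
1. b -> p, d -> t, g -> k, v -> f, z -> s / _ #: fires at position(s) 11: zeanzetipaf
2. f -> v, p -> b / V _ V: fires at position(s) 9: zeanzetibaf
3. e -> o, i -> u / B C0 _: fires at position(s) 6: zeanzotibaf
surface: zeanzotibaf

cell ASPECT=zo, KEL=ma, VEL=lu:
underlying: zean-rod-r-zob
1. b -> p, d -> t, g -> k, v -> f, z -> s / _ #: fires at position(s) 11: zeanrodrzop
2. f -> v, p -> b / V _ V: no change
3. e -> o, i -> u / B C0 _: no change
surface: zeanrodrzop

cell ASPECT=un, KEL=ta, VEL=ak:
underlying: zean-ak-ti-pu
1. b -> p, d -> t, g -> k, v -> f, z -> s / _ #: no change
2. f -> v, p -> b / V _ V: fires at position(s) 9: zeanaktibu
3. e -> o, i -> u / B C0 _: fires at position(s) 8: zeanaktubu
surface: zeanaktubu


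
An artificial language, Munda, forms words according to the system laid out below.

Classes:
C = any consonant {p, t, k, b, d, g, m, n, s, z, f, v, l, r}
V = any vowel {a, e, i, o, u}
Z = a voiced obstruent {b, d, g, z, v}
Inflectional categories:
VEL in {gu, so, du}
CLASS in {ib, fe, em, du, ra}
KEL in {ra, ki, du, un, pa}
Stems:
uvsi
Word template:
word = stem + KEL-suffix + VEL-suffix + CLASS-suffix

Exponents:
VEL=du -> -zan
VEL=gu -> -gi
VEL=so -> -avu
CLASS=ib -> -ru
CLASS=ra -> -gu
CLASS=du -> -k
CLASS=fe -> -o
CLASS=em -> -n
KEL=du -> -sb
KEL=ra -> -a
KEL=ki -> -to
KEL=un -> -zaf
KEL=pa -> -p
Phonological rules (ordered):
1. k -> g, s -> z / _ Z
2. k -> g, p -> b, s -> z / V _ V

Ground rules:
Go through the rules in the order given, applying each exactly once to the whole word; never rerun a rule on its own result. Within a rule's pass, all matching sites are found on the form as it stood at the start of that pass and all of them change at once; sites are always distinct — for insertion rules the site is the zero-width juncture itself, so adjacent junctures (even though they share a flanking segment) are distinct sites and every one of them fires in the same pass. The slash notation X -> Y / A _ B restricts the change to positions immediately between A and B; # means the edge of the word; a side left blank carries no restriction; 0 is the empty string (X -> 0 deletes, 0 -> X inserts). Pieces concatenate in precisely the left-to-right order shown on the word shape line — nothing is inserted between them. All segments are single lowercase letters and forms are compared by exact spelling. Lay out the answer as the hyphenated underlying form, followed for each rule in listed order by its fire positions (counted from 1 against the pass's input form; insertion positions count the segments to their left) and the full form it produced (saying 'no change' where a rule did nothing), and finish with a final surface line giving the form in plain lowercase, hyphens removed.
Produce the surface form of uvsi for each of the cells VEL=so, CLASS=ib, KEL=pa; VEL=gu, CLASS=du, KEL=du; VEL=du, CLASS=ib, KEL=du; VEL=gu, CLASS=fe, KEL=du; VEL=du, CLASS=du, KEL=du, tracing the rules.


cell VEL=so, CLASS=ib, KEL=pa:
underlying: uvsi-p-avu-ru
1. k -> g, s -> z / _ Z: no change
2. k -> g, p -> b, s -> z / V _ V: fires at position(s) 5: uvsibavuru
surface: uvsibavuru

cell VEL=gu, CLASS=du, KEL=du:
underlying: uvsi-sb-gi-k
1. k -> g, s -> z / _ Z: fires at position(s) 5: uvsizbgik
2. k -> g, p -> b, s -> z / V _ V: no change
surface: uvsizbgik

cell VEL=du, CLASS=ib, KEL=du:
underlying: uvsi-sb-zan-ru
1. k -> g, s -> z / _ Z: fires at position(s) 5: uvsizbzanru
2. k -> g, p -> b, s -> z / V _ V: no change
surface: uvsizbzanru

cell VEL=gu, CLASS=fe, KEL=du:
underlying: uvsi-sb-gi-o
1. k -> g, s -> z / _ Z: fires at position(s) 5: uvsizbgio
2. k -> g, p -> b, s -> z / V _ V: no change
surface: uvsizbgio

cell VEL=du, CLASS=du, KEL=du:
underlying: uvsi-sb-zan-k
1. k -> g, s -> z / _ Z: fires at position(s) 5: uvsizbzank
2. k -> g, p -> b, s -> z / V _ V: no change
surface: uvsizbzank


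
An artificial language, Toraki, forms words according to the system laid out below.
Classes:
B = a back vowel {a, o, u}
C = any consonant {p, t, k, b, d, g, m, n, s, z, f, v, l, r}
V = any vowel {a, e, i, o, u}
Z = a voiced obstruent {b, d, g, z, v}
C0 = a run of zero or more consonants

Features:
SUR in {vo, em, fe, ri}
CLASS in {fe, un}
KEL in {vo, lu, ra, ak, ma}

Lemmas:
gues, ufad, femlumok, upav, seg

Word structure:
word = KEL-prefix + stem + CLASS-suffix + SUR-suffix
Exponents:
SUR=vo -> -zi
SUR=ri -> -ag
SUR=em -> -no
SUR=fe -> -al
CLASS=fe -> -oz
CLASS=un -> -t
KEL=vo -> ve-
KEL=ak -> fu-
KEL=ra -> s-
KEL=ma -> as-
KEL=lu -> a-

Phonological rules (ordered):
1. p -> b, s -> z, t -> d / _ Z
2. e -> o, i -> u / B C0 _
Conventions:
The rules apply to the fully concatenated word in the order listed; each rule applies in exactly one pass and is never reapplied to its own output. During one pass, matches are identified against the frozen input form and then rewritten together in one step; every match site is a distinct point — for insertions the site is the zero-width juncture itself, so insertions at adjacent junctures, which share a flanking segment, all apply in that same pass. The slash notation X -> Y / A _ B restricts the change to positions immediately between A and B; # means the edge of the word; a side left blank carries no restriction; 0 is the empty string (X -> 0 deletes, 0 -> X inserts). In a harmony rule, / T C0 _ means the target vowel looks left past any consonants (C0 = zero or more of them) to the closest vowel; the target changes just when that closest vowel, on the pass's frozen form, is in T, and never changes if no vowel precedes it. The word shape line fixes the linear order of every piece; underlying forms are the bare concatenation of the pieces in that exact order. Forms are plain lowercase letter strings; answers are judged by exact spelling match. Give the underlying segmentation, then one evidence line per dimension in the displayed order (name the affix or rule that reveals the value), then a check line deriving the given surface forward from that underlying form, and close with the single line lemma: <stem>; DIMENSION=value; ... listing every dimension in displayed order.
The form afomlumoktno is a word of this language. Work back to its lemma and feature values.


underlying: a-femlumok-t-no
SUR=em - signalled by the affix -no
CLASS=un - signalled by the affix -t
KEL=lu - signalled by the affix a-
check: afemlumoktno -> afemlumoktno -> afomlumoktno
lemma: femlumok; SUR=em; CLASS=un; KEL=lu


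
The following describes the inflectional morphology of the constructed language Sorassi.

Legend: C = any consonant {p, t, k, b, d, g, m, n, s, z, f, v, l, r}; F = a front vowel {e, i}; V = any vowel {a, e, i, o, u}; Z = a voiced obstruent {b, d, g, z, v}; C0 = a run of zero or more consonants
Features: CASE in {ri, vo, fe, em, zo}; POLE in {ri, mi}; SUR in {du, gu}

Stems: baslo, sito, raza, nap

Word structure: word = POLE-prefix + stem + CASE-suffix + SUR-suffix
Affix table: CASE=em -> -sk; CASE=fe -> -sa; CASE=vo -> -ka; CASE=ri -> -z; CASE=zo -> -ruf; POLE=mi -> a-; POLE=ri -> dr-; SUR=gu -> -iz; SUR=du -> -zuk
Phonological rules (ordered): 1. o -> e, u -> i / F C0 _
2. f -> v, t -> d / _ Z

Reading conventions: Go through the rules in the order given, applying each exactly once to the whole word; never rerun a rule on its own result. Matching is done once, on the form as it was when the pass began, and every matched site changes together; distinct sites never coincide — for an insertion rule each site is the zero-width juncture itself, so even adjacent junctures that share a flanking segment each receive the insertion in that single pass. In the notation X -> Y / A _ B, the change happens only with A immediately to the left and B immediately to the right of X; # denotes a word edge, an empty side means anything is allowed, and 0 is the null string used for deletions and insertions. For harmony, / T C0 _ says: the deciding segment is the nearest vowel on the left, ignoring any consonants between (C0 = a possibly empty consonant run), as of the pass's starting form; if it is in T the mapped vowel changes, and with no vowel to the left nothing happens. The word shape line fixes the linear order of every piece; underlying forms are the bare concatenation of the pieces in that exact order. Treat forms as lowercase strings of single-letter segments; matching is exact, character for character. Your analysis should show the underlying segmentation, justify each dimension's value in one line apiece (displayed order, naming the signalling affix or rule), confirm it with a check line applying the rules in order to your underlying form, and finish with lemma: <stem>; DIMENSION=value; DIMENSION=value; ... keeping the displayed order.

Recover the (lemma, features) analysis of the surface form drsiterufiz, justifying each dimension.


underlying: dr-sito-ruf-iz
CASE=zo - signalled by the affix -ruf
POLE=ri - signalled by the affix dr-
SUR=gu - signalled by the affix -iz
check: drsitorufiz -> drsiterufiz -> drsiterufiz
lemma: sito; CASE=zo; POLE=ri; SUR=gu
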